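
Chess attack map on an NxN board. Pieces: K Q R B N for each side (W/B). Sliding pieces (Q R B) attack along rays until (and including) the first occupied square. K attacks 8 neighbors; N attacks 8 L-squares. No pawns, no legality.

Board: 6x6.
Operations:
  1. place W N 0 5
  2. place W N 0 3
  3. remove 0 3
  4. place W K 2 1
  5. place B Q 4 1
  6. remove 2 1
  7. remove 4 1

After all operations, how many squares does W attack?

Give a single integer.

Answer: 2

Derivation:
Op 1: place WN@(0,5)
Op 2: place WN@(0,3)
Op 3: remove (0,3)
Op 4: place WK@(2,1)
Op 5: place BQ@(4,1)
Op 6: remove (2,1)
Op 7: remove (4,1)
Per-piece attacks for W:
  WN@(0,5): attacks (1,3) (2,4)
Union (2 distinct): (1,3) (2,4)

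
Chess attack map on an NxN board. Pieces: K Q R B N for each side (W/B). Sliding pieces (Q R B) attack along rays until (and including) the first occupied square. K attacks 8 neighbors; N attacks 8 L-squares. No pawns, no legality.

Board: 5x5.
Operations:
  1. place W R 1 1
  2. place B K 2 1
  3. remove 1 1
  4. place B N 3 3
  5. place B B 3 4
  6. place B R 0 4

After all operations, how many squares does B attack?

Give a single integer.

Op 1: place WR@(1,1)
Op 2: place BK@(2,1)
Op 3: remove (1,1)
Op 4: place BN@(3,3)
Op 5: place BB@(3,4)
Op 6: place BR@(0,4)
Per-piece attacks for B:
  BR@(0,4): attacks (0,3) (0,2) (0,1) (0,0) (1,4) (2,4) (3,4) [ray(1,0) blocked at (3,4)]
  BK@(2,1): attacks (2,2) (2,0) (3,1) (1,1) (3,2) (3,0) (1,2) (1,0)
  BN@(3,3): attacks (1,4) (4,1) (2,1) (1,2)
  BB@(3,4): attacks (4,3) (2,3) (1,2) (0,1)
Union (19 distinct): (0,0) (0,1) (0,2) (0,3) (1,0) (1,1) (1,2) (1,4) (2,0) (2,1) (2,2) (2,3) (2,4) (3,0) (3,1) (3,2) (3,4) (4,1) (4,3)

Answer: 19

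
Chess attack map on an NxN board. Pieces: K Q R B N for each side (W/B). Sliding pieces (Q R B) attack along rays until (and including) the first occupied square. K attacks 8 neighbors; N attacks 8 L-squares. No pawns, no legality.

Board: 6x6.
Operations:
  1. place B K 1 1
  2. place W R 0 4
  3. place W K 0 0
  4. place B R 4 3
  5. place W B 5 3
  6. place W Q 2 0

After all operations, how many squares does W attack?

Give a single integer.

Op 1: place BK@(1,1)
Op 2: place WR@(0,4)
Op 3: place WK@(0,0)
Op 4: place BR@(4,3)
Op 5: place WB@(5,3)
Op 6: place WQ@(2,0)
Per-piece attacks for W:
  WK@(0,0): attacks (0,1) (1,0) (1,1)
  WR@(0,4): attacks (0,5) (0,3) (0,2) (0,1) (0,0) (1,4) (2,4) (3,4) (4,4) (5,4) [ray(0,-1) blocked at (0,0)]
  WQ@(2,0): attacks (2,1) (2,2) (2,3) (2,4) (2,5) (3,0) (4,0) (5,0) (1,0) (0,0) (3,1) (4,2) (5,3) (1,1) [ray(-1,0) blocked at (0,0); ray(1,1) blocked at (5,3); ray(-1,1) blocked at (1,1)]
  WB@(5,3): attacks (4,4) (3,5) (4,2) (3,1) (2,0) [ray(-1,-1) blocked at (2,0)]
Union (24 distinct): (0,0) (0,1) (0,2) (0,3) (0,5) (1,0) (1,1) (1,4) (2,0) (2,1) (2,2) (2,3) (2,4) (2,5) (3,0) (3,1) (3,4) (3,5) (4,0) (4,2) (4,4) (5,0) (5,3) (5,4)

Answer: 24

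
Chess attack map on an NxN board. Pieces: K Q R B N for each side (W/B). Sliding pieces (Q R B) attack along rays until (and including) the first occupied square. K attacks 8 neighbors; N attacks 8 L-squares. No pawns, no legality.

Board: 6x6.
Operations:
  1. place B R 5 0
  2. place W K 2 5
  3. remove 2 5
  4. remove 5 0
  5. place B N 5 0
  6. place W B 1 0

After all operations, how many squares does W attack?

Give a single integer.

Answer: 5

Derivation:
Op 1: place BR@(5,0)
Op 2: place WK@(2,5)
Op 3: remove (2,5)
Op 4: remove (5,0)
Op 5: place BN@(5,0)
Op 6: place WB@(1,0)
Per-piece attacks for W:
  WB@(1,0): attacks (2,1) (3,2) (4,3) (5,4) (0,1)
Union (5 distinct): (0,1) (2,1) (3,2) (4,3) (5,4)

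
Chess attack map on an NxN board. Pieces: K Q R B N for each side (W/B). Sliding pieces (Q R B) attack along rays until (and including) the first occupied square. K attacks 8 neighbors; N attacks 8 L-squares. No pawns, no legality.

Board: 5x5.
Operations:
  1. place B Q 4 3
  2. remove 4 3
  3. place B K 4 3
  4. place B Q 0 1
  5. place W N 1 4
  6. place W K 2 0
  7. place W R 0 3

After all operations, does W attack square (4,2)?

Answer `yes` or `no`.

Answer: no

Derivation:
Op 1: place BQ@(4,3)
Op 2: remove (4,3)
Op 3: place BK@(4,3)
Op 4: place BQ@(0,1)
Op 5: place WN@(1,4)
Op 6: place WK@(2,0)
Op 7: place WR@(0,3)
Per-piece attacks for W:
  WR@(0,3): attacks (0,4) (0,2) (0,1) (1,3) (2,3) (3,3) (4,3) [ray(0,-1) blocked at (0,1); ray(1,0) blocked at (4,3)]
  WN@(1,4): attacks (2,2) (3,3) (0,2)
  WK@(2,0): attacks (2,1) (3,0) (1,0) (3,1) (1,1)
W attacks (4,2): no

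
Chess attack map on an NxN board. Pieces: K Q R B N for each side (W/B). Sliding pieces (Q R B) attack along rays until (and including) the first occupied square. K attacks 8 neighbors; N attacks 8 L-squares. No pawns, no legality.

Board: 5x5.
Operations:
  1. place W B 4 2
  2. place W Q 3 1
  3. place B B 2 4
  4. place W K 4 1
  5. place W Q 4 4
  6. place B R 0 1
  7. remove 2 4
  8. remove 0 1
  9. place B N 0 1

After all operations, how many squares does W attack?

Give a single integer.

Op 1: place WB@(4,2)
Op 2: place WQ@(3,1)
Op 3: place BB@(2,4)
Op 4: place WK@(4,1)
Op 5: place WQ@(4,4)
Op 6: place BR@(0,1)
Op 7: remove (2,4)
Op 8: remove (0,1)
Op 9: place BN@(0,1)
Per-piece attacks for W:
  WQ@(3,1): attacks (3,2) (3,3) (3,4) (3,0) (4,1) (2,1) (1,1) (0,1) (4,2) (4,0) (2,2) (1,3) (0,4) (2,0) [ray(1,0) blocked at (4,1); ray(-1,0) blocked at (0,1); ray(1,1) blocked at (4,2)]
  WK@(4,1): attacks (4,2) (4,0) (3,1) (3,2) (3,0)
  WB@(4,2): attacks (3,3) (2,4) (3,1) [ray(-1,-1) blocked at (3,1)]
  WQ@(4,4): attacks (4,3) (4,2) (3,4) (2,4) (1,4) (0,4) (3,3) (2,2) (1,1) (0,0) [ray(0,-1) blocked at (4,2)]
Union (19 distinct): (0,0) (0,1) (0,4) (1,1) (1,3) (1,4) (2,0) (2,1) (2,2) (2,4) (3,0) (3,1) (3,2) (3,3) (3,4) (4,0) (4,1) (4,2) (4,3)

Answer: 19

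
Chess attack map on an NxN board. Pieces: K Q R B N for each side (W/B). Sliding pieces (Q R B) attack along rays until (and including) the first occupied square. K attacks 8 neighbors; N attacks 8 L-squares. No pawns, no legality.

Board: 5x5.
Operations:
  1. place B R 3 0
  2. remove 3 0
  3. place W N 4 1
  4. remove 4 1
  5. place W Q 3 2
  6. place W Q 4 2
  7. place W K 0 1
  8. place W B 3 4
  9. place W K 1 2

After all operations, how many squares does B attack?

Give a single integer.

Op 1: place BR@(3,0)
Op 2: remove (3,0)
Op 3: place WN@(4,1)
Op 4: remove (4,1)
Op 5: place WQ@(3,2)
Op 6: place WQ@(4,2)
Op 7: place WK@(0,1)
Op 8: place WB@(3,4)
Op 9: place WK@(1,2)
Per-piece attacks for B:
Union (0 distinct): (none)

Answer: 0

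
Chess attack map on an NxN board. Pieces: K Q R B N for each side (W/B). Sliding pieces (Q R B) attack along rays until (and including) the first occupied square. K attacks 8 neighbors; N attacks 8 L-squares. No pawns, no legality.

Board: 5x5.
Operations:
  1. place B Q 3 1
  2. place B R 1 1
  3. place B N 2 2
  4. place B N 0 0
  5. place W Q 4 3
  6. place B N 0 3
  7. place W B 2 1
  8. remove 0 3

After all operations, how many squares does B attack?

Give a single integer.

Answer: 17

Derivation:
Op 1: place BQ@(3,1)
Op 2: place BR@(1,1)
Op 3: place BN@(2,2)
Op 4: place BN@(0,0)
Op 5: place WQ@(4,3)
Op 6: place BN@(0,3)
Op 7: place WB@(2,1)
Op 8: remove (0,3)
Per-piece attacks for B:
  BN@(0,0): attacks (1,2) (2,1)
  BR@(1,1): attacks (1,2) (1,3) (1,4) (1,0) (2,1) (0,1) [ray(1,0) blocked at (2,1)]
  BN@(2,2): attacks (3,4) (4,3) (1,4) (0,3) (3,0) (4,1) (1,0) (0,1)
  BQ@(3,1): attacks (3,2) (3,3) (3,4) (3,0) (4,1) (2,1) (4,2) (4,0) (2,2) (2,0) [ray(-1,0) blocked at (2,1); ray(-1,1) blocked at (2,2)]
Union (17 distinct): (0,1) (0,3) (1,0) (1,2) (1,3) (1,4) (2,0) (2,1) (2,2) (3,0) (3,2) (3,3) (3,4) (4,0) (4,1) (4,2) (4,3)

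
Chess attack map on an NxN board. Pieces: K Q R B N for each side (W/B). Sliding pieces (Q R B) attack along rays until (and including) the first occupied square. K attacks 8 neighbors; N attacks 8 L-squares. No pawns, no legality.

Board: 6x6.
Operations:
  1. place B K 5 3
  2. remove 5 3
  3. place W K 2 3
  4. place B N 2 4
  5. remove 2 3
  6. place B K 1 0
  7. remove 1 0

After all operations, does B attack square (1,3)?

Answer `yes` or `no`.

Answer: no

Derivation:
Op 1: place BK@(5,3)
Op 2: remove (5,3)
Op 3: place WK@(2,3)
Op 4: place BN@(2,4)
Op 5: remove (2,3)
Op 6: place BK@(1,0)
Op 7: remove (1,0)
Per-piece attacks for B:
  BN@(2,4): attacks (4,5) (0,5) (3,2) (4,3) (1,2) (0,3)
B attacks (1,3): no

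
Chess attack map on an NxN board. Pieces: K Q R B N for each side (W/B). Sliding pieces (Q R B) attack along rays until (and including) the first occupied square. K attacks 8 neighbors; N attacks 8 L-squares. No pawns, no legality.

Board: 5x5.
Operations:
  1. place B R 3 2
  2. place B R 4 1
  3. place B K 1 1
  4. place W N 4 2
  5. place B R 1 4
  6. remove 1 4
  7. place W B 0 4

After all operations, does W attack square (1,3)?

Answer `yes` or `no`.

Answer: yes

Derivation:
Op 1: place BR@(3,2)
Op 2: place BR@(4,1)
Op 3: place BK@(1,1)
Op 4: place WN@(4,2)
Op 5: place BR@(1,4)
Op 6: remove (1,4)
Op 7: place WB@(0,4)
Per-piece attacks for W:
  WB@(0,4): attacks (1,3) (2,2) (3,1) (4,0)
  WN@(4,2): attacks (3,4) (2,3) (3,0) (2,1)
W attacks (1,3): yes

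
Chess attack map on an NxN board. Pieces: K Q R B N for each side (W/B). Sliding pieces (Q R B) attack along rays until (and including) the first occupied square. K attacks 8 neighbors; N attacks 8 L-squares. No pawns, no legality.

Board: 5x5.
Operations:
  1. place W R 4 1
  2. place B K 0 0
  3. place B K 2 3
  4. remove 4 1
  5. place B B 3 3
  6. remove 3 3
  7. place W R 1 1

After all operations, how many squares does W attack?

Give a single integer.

Answer: 8

Derivation:
Op 1: place WR@(4,1)
Op 2: place BK@(0,0)
Op 3: place BK@(2,3)
Op 4: remove (4,1)
Op 5: place BB@(3,3)
Op 6: remove (3,3)
Op 7: place WR@(1,1)
Per-piece attacks for W:
  WR@(1,1): attacks (1,2) (1,3) (1,4) (1,0) (2,1) (3,1) (4,1) (0,1)
Union (8 distinct): (0,1) (1,0) (1,2) (1,3) (1,4) (2,1) (3,1) (4,1)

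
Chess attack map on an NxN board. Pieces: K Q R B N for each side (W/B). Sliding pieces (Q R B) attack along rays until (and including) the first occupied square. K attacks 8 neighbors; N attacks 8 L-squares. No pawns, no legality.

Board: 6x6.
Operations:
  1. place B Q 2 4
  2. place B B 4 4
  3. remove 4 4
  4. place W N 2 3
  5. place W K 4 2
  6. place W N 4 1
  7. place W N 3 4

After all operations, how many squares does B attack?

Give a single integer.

Op 1: place BQ@(2,4)
Op 2: place BB@(4,4)
Op 3: remove (4,4)
Op 4: place WN@(2,3)
Op 5: place WK@(4,2)
Op 6: place WN@(4,1)
Op 7: place WN@(3,4)
Per-piece attacks for B:
  BQ@(2,4): attacks (2,5) (2,3) (3,4) (1,4) (0,4) (3,5) (3,3) (4,2) (1,5) (1,3) (0,2) [ray(0,-1) blocked at (2,3); ray(1,0) blocked at (3,4); ray(1,-1) blocked at (4,2)]
Union (11 distinct): (0,2) (0,4) (1,3) (1,4) (1,5) (2,3) (2,5) (3,3) (3,4) (3,5) (4,2)

Answer: 11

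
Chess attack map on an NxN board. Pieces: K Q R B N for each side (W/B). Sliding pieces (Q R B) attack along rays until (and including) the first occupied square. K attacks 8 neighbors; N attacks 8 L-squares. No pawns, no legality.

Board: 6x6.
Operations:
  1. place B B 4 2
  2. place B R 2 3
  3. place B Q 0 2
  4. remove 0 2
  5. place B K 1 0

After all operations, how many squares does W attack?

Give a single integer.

Answer: 0

Derivation:
Op 1: place BB@(4,2)
Op 2: place BR@(2,3)
Op 3: place BQ@(0,2)
Op 4: remove (0,2)
Op 5: place BK@(1,0)
Per-piece attacks for W:
Union (0 distinct): (none)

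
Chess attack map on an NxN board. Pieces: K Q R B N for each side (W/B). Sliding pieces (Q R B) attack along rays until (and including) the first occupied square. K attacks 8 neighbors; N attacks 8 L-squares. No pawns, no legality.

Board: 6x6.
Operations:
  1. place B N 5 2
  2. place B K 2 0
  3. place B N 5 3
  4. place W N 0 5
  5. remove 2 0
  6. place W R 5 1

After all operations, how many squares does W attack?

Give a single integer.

Op 1: place BN@(5,2)
Op 2: place BK@(2,0)
Op 3: place BN@(5,3)
Op 4: place WN@(0,5)
Op 5: remove (2,0)
Op 6: place WR@(5,1)
Per-piece attacks for W:
  WN@(0,5): attacks (1,3) (2,4)
  WR@(5,1): attacks (5,2) (5,0) (4,1) (3,1) (2,1) (1,1) (0,1) [ray(0,1) blocked at (5,2)]
Union (9 distinct): (0,1) (1,1) (1,3) (2,1) (2,4) (3,1) (4,1) (5,0) (5,2)

Answer: 9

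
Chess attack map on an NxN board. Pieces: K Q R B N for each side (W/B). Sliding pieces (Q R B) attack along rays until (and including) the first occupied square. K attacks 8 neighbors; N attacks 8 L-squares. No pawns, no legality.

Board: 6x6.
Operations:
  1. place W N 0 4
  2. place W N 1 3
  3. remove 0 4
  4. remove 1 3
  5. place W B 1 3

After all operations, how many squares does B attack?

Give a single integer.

Answer: 0

Derivation:
Op 1: place WN@(0,4)
Op 2: place WN@(1,3)
Op 3: remove (0,4)
Op 4: remove (1,3)
Op 5: place WB@(1,3)
Per-piece attacks for B:
Union (0 distinct): (none)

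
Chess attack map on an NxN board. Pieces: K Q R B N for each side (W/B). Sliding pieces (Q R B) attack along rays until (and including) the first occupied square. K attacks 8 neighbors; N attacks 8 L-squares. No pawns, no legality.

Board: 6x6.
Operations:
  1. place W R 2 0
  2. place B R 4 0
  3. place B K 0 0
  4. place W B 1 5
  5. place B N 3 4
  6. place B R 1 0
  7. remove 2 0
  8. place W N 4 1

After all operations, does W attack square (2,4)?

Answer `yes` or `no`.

Answer: yes

Derivation:
Op 1: place WR@(2,0)
Op 2: place BR@(4,0)
Op 3: place BK@(0,0)
Op 4: place WB@(1,5)
Op 5: place BN@(3,4)
Op 6: place BR@(1,0)
Op 7: remove (2,0)
Op 8: place WN@(4,1)
Per-piece attacks for W:
  WB@(1,5): attacks (2,4) (3,3) (4,2) (5,1) (0,4)
  WN@(4,1): attacks (5,3) (3,3) (2,2) (2,0)
W attacks (2,4): yes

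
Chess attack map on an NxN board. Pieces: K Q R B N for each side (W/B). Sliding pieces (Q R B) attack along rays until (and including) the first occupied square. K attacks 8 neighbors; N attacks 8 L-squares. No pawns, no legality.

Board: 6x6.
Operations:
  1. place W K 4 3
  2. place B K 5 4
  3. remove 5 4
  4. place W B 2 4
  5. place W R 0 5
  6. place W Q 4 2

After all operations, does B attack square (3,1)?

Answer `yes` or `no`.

Op 1: place WK@(4,3)
Op 2: place BK@(5,4)
Op 3: remove (5,4)
Op 4: place WB@(2,4)
Op 5: place WR@(0,5)
Op 6: place WQ@(4,2)
Per-piece attacks for B:
B attacks (3,1): no

Answer: no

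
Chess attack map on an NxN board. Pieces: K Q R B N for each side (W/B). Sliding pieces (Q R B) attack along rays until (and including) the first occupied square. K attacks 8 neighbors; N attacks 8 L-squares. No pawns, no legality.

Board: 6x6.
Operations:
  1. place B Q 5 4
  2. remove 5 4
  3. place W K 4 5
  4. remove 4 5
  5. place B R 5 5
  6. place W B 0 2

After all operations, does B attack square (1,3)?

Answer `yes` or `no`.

Answer: no

Derivation:
Op 1: place BQ@(5,4)
Op 2: remove (5,4)
Op 3: place WK@(4,5)
Op 4: remove (4,5)
Op 5: place BR@(5,5)
Op 6: place WB@(0,2)
Per-piece attacks for B:
  BR@(5,5): attacks (5,4) (5,3) (5,2) (5,1) (5,0) (4,5) (3,5) (2,5) (1,5) (0,5)
B attacks (1,3): no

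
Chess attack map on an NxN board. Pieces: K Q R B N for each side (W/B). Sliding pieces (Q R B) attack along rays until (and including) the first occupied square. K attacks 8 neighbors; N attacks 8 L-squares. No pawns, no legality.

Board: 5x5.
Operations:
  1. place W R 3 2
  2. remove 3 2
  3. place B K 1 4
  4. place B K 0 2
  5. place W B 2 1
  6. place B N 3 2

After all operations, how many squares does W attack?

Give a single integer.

Op 1: place WR@(3,2)
Op 2: remove (3,2)
Op 3: place BK@(1,4)
Op 4: place BK@(0,2)
Op 5: place WB@(2,1)
Op 6: place BN@(3,2)
Per-piece attacks for W:
  WB@(2,1): attacks (3,2) (3,0) (1,2) (0,3) (1,0) [ray(1,1) blocked at (3,2)]
Union (5 distinct): (0,3) (1,0) (1,2) (3,0) (3,2)

Answer: 5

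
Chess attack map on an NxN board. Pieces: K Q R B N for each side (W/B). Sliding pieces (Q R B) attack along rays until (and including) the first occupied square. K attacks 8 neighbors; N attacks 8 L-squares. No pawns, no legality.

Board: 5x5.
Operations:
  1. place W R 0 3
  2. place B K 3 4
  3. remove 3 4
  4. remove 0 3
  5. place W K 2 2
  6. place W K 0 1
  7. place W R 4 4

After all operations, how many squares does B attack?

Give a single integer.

Answer: 0

Derivation:
Op 1: place WR@(0,3)
Op 2: place BK@(3,4)
Op 3: remove (3,4)
Op 4: remove (0,3)
Op 5: place WK@(2,2)
Op 6: place WK@(0,1)
Op 7: place WR@(4,4)
Per-piece attacks for B:
Union (0 distinct): (none)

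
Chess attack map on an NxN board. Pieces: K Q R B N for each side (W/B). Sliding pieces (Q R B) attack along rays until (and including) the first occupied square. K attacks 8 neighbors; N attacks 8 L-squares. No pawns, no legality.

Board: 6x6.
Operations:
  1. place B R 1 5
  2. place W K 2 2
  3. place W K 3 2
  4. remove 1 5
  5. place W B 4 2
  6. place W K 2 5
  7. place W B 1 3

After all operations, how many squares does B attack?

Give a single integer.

Answer: 0

Derivation:
Op 1: place BR@(1,5)
Op 2: place WK@(2,2)
Op 3: place WK@(3,2)
Op 4: remove (1,5)
Op 5: place WB@(4,2)
Op 6: place WK@(2,5)
Op 7: place WB@(1,3)
Per-piece attacks for B:
Union (0 distinct): (none)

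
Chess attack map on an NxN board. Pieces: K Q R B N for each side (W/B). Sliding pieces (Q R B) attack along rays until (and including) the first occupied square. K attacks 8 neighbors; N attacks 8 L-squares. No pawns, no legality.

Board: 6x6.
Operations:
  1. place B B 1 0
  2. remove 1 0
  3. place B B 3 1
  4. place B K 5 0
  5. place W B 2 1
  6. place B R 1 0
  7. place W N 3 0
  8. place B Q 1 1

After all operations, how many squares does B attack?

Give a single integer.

Op 1: place BB@(1,0)
Op 2: remove (1,0)
Op 3: place BB@(3,1)
Op 4: place BK@(5,0)
Op 5: place WB@(2,1)
Op 6: place BR@(1,0)
Op 7: place WN@(3,0)
Op 8: place BQ@(1,1)
Per-piece attacks for B:
  BR@(1,0): attacks (1,1) (2,0) (3,0) (0,0) [ray(0,1) blocked at (1,1); ray(1,0) blocked at (3,0)]
  BQ@(1,1): attacks (1,2) (1,3) (1,4) (1,5) (1,0) (2,1) (0,1) (2,2) (3,3) (4,4) (5,5) (2,0) (0,2) (0,0) [ray(0,-1) blocked at (1,0); ray(1,0) blocked at (2,1)]
  BB@(3,1): attacks (4,2) (5,3) (4,0) (2,2) (1,3) (0,4) (2,0)
  BK@(5,0): attacks (5,1) (4,0) (4,1)
Union (22 distinct): (0,0) (0,1) (0,2) (0,4) (1,0) (1,1) (1,2) (1,3) (1,4) (1,5) (2,0) (2,1) (2,2) (3,0) (3,3) (4,0) (4,1) (4,2) (4,4) (5,1) (5,3) (5,5)

Answer: 22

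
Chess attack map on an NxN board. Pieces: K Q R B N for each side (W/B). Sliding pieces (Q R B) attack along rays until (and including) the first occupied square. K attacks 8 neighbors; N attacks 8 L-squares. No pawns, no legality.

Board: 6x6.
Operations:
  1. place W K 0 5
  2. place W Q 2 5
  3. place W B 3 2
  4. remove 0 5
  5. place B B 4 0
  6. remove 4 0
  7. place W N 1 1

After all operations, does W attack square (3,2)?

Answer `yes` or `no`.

Op 1: place WK@(0,5)
Op 2: place WQ@(2,5)
Op 3: place WB@(3,2)
Op 4: remove (0,5)
Op 5: place BB@(4,0)
Op 6: remove (4,0)
Op 7: place WN@(1,1)
Per-piece attacks for W:
  WN@(1,1): attacks (2,3) (3,2) (0,3) (3,0)
  WQ@(2,5): attacks (2,4) (2,3) (2,2) (2,1) (2,0) (3,5) (4,5) (5,5) (1,5) (0,5) (3,4) (4,3) (5,2) (1,4) (0,3)
  WB@(3,2): attacks (4,3) (5,4) (4,1) (5,0) (2,3) (1,4) (0,5) (2,1) (1,0)
W attacks (3,2): yes

Answer: yes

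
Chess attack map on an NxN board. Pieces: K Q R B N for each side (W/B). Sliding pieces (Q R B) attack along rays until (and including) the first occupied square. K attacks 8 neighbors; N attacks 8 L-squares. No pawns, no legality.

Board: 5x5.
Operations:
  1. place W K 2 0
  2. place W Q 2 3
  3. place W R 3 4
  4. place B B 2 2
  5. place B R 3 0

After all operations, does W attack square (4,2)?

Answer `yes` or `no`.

Op 1: place WK@(2,0)
Op 2: place WQ@(2,3)
Op 3: place WR@(3,4)
Op 4: place BB@(2,2)
Op 5: place BR@(3,0)
Per-piece attacks for W:
  WK@(2,0): attacks (2,1) (3,0) (1,0) (3,1) (1,1)
  WQ@(2,3): attacks (2,4) (2,2) (3,3) (4,3) (1,3) (0,3) (3,4) (3,2) (4,1) (1,4) (1,2) (0,1) [ray(0,-1) blocked at (2,2); ray(1,1) blocked at (3,4)]
  WR@(3,4): attacks (3,3) (3,2) (3,1) (3,0) (4,4) (2,4) (1,4) (0,4) [ray(0,-1) blocked at (3,0)]
W attacks (4,2): no

Answer: no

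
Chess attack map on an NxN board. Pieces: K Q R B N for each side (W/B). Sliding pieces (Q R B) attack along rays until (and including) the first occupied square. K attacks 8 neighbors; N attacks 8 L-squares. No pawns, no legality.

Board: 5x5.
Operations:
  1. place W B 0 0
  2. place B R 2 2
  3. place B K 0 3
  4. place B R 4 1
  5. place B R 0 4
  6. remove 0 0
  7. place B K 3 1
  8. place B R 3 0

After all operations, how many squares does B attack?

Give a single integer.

Answer: 22

Derivation:
Op 1: place WB@(0,0)
Op 2: place BR@(2,2)
Op 3: place BK@(0,3)
Op 4: place BR@(4,1)
Op 5: place BR@(0,4)
Op 6: remove (0,0)
Op 7: place BK@(3,1)
Op 8: place BR@(3,0)
Per-piece attacks for B:
  BK@(0,3): attacks (0,4) (0,2) (1,3) (1,4) (1,2)
  BR@(0,4): attacks (0,3) (1,4) (2,4) (3,4) (4,4) [ray(0,-1) blocked at (0,3)]
  BR@(2,2): attacks (2,3) (2,4) (2,1) (2,0) (3,2) (4,2) (1,2) (0,2)
  BR@(3,0): attacks (3,1) (4,0) (2,0) (1,0) (0,0) [ray(0,1) blocked at (3,1)]
  BK@(3,1): attacks (3,2) (3,0) (4,1) (2,1) (4,2) (4,0) (2,2) (2,0)
  BR@(4,1): attacks (4,2) (4,3) (4,4) (4,0) (3,1) [ray(-1,0) blocked at (3,1)]
Union (22 distinct): (0,0) (0,2) (0,3) (0,4) (1,0) (1,2) (1,3) (1,4) (2,0) (2,1) (2,2) (2,3) (2,4) (3,0) (3,1) (3,2) (3,4) (4,0) (4,1) (4,2) (4,3) (4,4)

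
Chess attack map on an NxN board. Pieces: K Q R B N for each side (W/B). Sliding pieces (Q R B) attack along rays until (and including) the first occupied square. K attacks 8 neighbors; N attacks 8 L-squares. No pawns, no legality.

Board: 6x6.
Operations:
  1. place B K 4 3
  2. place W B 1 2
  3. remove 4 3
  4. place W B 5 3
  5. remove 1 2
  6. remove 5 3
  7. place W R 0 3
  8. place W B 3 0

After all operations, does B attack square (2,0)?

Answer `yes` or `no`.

Op 1: place BK@(4,3)
Op 2: place WB@(1,2)
Op 3: remove (4,3)
Op 4: place WB@(5,3)
Op 5: remove (1,2)
Op 6: remove (5,3)
Op 7: place WR@(0,3)
Op 8: place WB@(3,0)
Per-piece attacks for B:
B attacks (2,0): no

Answer: no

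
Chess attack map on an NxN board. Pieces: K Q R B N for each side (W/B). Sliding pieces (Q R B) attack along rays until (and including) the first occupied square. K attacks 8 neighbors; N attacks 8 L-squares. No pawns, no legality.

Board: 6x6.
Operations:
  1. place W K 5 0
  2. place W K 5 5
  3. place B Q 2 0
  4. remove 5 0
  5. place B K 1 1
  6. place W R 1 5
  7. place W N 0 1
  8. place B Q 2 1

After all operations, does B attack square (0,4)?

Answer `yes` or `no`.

Op 1: place WK@(5,0)
Op 2: place WK@(5,5)
Op 3: place BQ@(2,0)
Op 4: remove (5,0)
Op 5: place BK@(1,1)
Op 6: place WR@(1,5)
Op 7: place WN@(0,1)
Op 8: place BQ@(2,1)
Per-piece attacks for B:
  BK@(1,1): attacks (1,2) (1,0) (2,1) (0,1) (2,2) (2,0) (0,2) (0,0)
  BQ@(2,0): attacks (2,1) (3,0) (4,0) (5,0) (1,0) (0,0) (3,1) (4,2) (5,3) (1,1) [ray(0,1) blocked at (2,1); ray(-1,1) blocked at (1,1)]
  BQ@(2,1): attacks (2,2) (2,3) (2,4) (2,5) (2,0) (3,1) (4,1) (5,1) (1,1) (3,2) (4,3) (5,4) (3,0) (1,2) (0,3) (1,0) [ray(0,-1) blocked at (2,0); ray(-1,0) blocked at (1,1)]
B attacks (0,4): no

Answer: no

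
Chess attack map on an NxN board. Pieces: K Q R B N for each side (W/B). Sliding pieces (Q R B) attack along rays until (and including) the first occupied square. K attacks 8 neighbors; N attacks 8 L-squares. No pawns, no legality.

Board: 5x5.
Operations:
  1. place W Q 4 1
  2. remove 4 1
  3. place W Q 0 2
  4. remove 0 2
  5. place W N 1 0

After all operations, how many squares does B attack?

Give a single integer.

Op 1: place WQ@(4,1)
Op 2: remove (4,1)
Op 3: place WQ@(0,2)
Op 4: remove (0,2)
Op 5: place WN@(1,0)
Per-piece attacks for B:
Union (0 distinct): (none)

Answer: 0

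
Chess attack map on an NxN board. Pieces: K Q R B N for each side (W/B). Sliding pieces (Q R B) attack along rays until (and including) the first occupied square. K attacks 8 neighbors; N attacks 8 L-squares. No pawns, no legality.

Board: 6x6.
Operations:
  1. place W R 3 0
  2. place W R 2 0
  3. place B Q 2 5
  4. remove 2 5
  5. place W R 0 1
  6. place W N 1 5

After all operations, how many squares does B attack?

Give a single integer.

Op 1: place WR@(3,0)
Op 2: place WR@(2,0)
Op 3: place BQ@(2,5)
Op 4: remove (2,5)
Op 5: place WR@(0,1)
Op 6: place WN@(1,5)
Per-piece attacks for B:
Union (0 distinct): (none)

Answer: 0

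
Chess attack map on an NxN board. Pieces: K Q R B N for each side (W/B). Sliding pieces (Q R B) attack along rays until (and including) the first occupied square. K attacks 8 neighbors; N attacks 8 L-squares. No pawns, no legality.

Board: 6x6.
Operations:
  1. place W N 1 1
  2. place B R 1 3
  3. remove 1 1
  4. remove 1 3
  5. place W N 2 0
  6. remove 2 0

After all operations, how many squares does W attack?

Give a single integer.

Op 1: place WN@(1,1)
Op 2: place BR@(1,3)
Op 3: remove (1,1)
Op 4: remove (1,3)
Op 5: place WN@(2,0)
Op 6: remove (2,0)
Per-piece attacks for W:
Union (0 distinct): (none)

Answer: 0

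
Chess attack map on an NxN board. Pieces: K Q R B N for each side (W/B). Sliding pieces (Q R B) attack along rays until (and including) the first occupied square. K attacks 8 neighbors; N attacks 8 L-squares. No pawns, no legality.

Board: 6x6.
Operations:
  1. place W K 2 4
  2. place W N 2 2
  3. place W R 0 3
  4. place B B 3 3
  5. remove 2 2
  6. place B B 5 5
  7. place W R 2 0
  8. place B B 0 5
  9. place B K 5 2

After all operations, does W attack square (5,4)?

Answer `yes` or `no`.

Op 1: place WK@(2,4)
Op 2: place WN@(2,2)
Op 3: place WR@(0,3)
Op 4: place BB@(3,3)
Op 5: remove (2,2)
Op 6: place BB@(5,5)
Op 7: place WR@(2,0)
Op 8: place BB@(0,5)
Op 9: place BK@(5,2)
Per-piece attacks for W:
  WR@(0,3): attacks (0,4) (0,5) (0,2) (0,1) (0,0) (1,3) (2,3) (3,3) [ray(0,1) blocked at (0,5); ray(1,0) blocked at (3,3)]
  WR@(2,0): attacks (2,1) (2,2) (2,3) (2,4) (3,0) (4,0) (5,0) (1,0) (0,0) [ray(0,1) blocked at (2,4)]
  WK@(2,4): attacks (2,5) (2,3) (3,4) (1,4) (3,5) (3,3) (1,5) (1,3)
W attacks (5,4): no

Answer: no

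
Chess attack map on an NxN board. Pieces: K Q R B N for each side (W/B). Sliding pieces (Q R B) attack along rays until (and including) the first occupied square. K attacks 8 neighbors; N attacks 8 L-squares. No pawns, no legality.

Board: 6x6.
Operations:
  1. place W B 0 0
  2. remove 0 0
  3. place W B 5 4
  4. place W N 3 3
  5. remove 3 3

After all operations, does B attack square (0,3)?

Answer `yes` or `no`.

Op 1: place WB@(0,0)
Op 2: remove (0,0)
Op 3: place WB@(5,4)
Op 4: place WN@(3,3)
Op 5: remove (3,3)
Per-piece attacks for B:
B attacks (0,3): no

Answer: no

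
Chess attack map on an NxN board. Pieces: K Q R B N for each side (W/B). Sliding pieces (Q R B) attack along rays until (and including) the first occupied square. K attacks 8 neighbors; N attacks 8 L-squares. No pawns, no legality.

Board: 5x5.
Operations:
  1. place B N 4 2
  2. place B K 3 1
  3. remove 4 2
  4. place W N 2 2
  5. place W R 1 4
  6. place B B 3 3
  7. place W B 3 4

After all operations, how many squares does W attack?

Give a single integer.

Op 1: place BN@(4,2)
Op 2: place BK@(3,1)
Op 3: remove (4,2)
Op 4: place WN@(2,2)
Op 5: place WR@(1,4)
Op 6: place BB@(3,3)
Op 7: place WB@(3,4)
Per-piece attacks for W:
  WR@(1,4): attacks (1,3) (1,2) (1,1) (1,0) (2,4) (3,4) (0,4) [ray(1,0) blocked at (3,4)]
  WN@(2,2): attacks (3,4) (4,3) (1,4) (0,3) (3,0) (4,1) (1,0) (0,1)
  WB@(3,4): attacks (4,3) (2,3) (1,2) (0,1)
Union (14 distinct): (0,1) (0,3) (0,4) (1,0) (1,1) (1,2) (1,3) (1,4) (2,3) (2,4) (3,0) (3,4) (4,1) (4,3)

Answer: 14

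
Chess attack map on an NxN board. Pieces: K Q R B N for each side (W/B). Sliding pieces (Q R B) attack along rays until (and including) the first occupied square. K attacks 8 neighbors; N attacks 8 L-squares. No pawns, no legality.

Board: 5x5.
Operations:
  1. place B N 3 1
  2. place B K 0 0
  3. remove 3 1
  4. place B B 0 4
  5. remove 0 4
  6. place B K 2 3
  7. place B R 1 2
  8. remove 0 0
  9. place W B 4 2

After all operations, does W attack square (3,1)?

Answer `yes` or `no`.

Answer: yes

Derivation:
Op 1: place BN@(3,1)
Op 2: place BK@(0,0)
Op 3: remove (3,1)
Op 4: place BB@(0,4)
Op 5: remove (0,4)
Op 6: place BK@(2,3)
Op 7: place BR@(1,2)
Op 8: remove (0,0)
Op 9: place WB@(4,2)
Per-piece attacks for W:
  WB@(4,2): attacks (3,3) (2,4) (3,1) (2,0)
W attacks (3,1): yes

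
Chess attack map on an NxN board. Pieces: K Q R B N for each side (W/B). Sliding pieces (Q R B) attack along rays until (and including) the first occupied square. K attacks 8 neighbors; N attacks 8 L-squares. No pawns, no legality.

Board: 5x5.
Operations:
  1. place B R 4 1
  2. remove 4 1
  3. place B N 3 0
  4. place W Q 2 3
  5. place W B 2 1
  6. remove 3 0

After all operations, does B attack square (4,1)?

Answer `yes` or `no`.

Answer: no

Derivation:
Op 1: place BR@(4,1)
Op 2: remove (4,1)
Op 3: place BN@(3,0)
Op 4: place WQ@(2,3)
Op 5: place WB@(2,1)
Op 6: remove (3,0)
Per-piece attacks for B:
B attacks (4,1): no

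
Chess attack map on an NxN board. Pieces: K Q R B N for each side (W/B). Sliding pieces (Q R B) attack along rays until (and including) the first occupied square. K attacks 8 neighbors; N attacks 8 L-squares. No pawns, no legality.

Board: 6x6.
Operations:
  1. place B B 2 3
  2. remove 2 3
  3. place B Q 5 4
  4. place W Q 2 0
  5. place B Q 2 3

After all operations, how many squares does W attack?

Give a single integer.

Op 1: place BB@(2,3)
Op 2: remove (2,3)
Op 3: place BQ@(5,4)
Op 4: place WQ@(2,0)
Op 5: place BQ@(2,3)
Per-piece attacks for W:
  WQ@(2,0): attacks (2,1) (2,2) (2,3) (3,0) (4,0) (5,0) (1,0) (0,0) (3,1) (4,2) (5,3) (1,1) (0,2) [ray(0,1) blocked at (2,3)]
Union (13 distinct): (0,0) (0,2) (1,0) (1,1) (2,1) (2,2) (2,3) (3,0) (3,1) (4,0) (4,2) (5,0) (5,3)

Answer: 13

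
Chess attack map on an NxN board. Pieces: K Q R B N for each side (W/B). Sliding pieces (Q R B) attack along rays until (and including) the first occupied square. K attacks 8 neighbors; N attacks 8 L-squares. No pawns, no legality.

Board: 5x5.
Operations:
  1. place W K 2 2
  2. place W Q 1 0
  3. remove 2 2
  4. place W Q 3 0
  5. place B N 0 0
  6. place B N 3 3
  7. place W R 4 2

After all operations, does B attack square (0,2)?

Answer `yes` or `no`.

Answer: no

Derivation:
Op 1: place WK@(2,2)
Op 2: place WQ@(1,0)
Op 3: remove (2,2)
Op 4: place WQ@(3,0)
Op 5: place BN@(0,0)
Op 6: place BN@(3,3)
Op 7: place WR@(4,2)
Per-piece attacks for B:
  BN@(0,0): attacks (1,2) (2,1)
  BN@(3,3): attacks (1,4) (4,1) (2,1) (1,2)
B attacks (0,2): no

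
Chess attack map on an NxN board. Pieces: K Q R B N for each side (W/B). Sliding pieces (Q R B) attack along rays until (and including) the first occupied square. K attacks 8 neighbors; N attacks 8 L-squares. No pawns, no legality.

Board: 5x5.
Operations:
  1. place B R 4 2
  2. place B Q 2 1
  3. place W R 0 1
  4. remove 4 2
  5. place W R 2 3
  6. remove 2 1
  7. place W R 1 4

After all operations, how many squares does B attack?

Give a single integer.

Op 1: place BR@(4,2)
Op 2: place BQ@(2,1)
Op 3: place WR@(0,1)
Op 4: remove (4,2)
Op 5: place WR@(2,3)
Op 6: remove (2,1)
Op 7: place WR@(1,4)
Per-piece attacks for B:
Union (0 distinct): (none)

Answer: 0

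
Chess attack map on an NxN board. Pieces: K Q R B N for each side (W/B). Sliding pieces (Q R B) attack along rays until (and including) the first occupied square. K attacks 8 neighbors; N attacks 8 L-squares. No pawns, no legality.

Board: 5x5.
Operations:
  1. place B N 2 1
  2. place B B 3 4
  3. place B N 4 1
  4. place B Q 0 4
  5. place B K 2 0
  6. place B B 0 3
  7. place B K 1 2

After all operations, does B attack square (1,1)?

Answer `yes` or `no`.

Answer: yes

Derivation:
Op 1: place BN@(2,1)
Op 2: place BB@(3,4)
Op 3: place BN@(4,1)
Op 4: place BQ@(0,4)
Op 5: place BK@(2,0)
Op 6: place BB@(0,3)
Op 7: place BK@(1,2)
Per-piece attacks for B:
  BB@(0,3): attacks (1,4) (1,2) [ray(1,-1) blocked at (1,2)]
  BQ@(0,4): attacks (0,3) (1,4) (2,4) (3,4) (1,3) (2,2) (3,1) (4,0) [ray(0,-1) blocked at (0,3); ray(1,0) blocked at (3,4)]
  BK@(1,2): attacks (1,3) (1,1) (2,2) (0,2) (2,3) (2,1) (0,3) (0,1)
  BK@(2,0): attacks (2,1) (3,0) (1,0) (3,1) (1,1)
  BN@(2,1): attacks (3,3) (4,2) (1,3) (0,2) (4,0) (0,0)
  BB@(3,4): attacks (4,3) (2,3) (1,2) [ray(-1,-1) blocked at (1,2)]
  BN@(4,1): attacks (3,3) (2,2) (2,0)
B attacks (1,1): yes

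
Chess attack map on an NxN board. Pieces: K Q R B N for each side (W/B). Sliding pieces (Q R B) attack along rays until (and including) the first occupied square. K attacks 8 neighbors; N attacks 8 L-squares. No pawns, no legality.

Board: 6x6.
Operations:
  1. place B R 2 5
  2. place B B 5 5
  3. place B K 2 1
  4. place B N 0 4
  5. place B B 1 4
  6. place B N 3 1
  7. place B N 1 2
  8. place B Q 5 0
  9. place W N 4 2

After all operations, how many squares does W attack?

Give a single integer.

Answer: 6

Derivation:
Op 1: place BR@(2,5)
Op 2: place BB@(5,5)
Op 3: place BK@(2,1)
Op 4: place BN@(0,4)
Op 5: place BB@(1,4)
Op 6: place BN@(3,1)
Op 7: place BN@(1,2)
Op 8: place BQ@(5,0)
Op 9: place WN@(4,2)
Per-piece attacks for W:
  WN@(4,2): attacks (5,4) (3,4) (2,3) (5,0) (3,0) (2,1)
Union (6 distinct): (2,1) (2,3) (3,0) (3,4) (5,0) (5,4)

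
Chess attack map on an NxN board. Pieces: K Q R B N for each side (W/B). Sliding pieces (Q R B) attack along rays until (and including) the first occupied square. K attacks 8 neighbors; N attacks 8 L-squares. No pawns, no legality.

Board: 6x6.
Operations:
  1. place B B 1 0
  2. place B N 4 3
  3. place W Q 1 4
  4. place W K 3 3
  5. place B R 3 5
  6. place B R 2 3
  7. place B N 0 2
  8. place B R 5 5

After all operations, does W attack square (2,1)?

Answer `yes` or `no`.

Answer: no

Derivation:
Op 1: place BB@(1,0)
Op 2: place BN@(4,3)
Op 3: place WQ@(1,4)
Op 4: place WK@(3,3)
Op 5: place BR@(3,5)
Op 6: place BR@(2,3)
Op 7: place BN@(0,2)
Op 8: place BR@(5,5)
Per-piece attacks for W:
  WQ@(1,4): attacks (1,5) (1,3) (1,2) (1,1) (1,0) (2,4) (3,4) (4,4) (5,4) (0,4) (2,5) (2,3) (0,5) (0,3) [ray(0,-1) blocked at (1,0); ray(1,-1) blocked at (2,3)]
  WK@(3,3): attacks (3,4) (3,2) (4,3) (2,3) (4,4) (4,2) (2,4) (2,2)
W attacks (2,1): no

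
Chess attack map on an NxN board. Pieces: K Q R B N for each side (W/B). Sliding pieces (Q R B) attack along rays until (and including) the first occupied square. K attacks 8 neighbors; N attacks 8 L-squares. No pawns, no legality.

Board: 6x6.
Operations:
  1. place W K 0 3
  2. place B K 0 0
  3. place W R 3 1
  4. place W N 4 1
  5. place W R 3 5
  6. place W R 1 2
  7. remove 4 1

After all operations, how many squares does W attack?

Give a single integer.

Answer: 25

Derivation:
Op 1: place WK@(0,3)
Op 2: place BK@(0,0)
Op 3: place WR@(3,1)
Op 4: place WN@(4,1)
Op 5: place WR@(3,5)
Op 6: place WR@(1,2)
Op 7: remove (4,1)
Per-piece attacks for W:
  WK@(0,3): attacks (0,4) (0,2) (1,3) (1,4) (1,2)
  WR@(1,2): attacks (1,3) (1,4) (1,5) (1,1) (1,0) (2,2) (3,2) (4,2) (5,2) (0,2)
  WR@(3,1): attacks (3,2) (3,3) (3,4) (3,5) (3,0) (4,1) (5,1) (2,1) (1,1) (0,1) [ray(0,1) blocked at (3,5)]
  WR@(3,5): attacks (3,4) (3,3) (3,2) (3,1) (4,5) (5,5) (2,5) (1,5) (0,5) [ray(0,-1) blocked at (3,1)]
Union (25 distinct): (0,1) (0,2) (0,4) (0,5) (1,0) (1,1) (1,2) (1,3) (1,4) (1,5) (2,1) (2,2) (2,5) (3,0) (3,1) (3,2) (3,3) (3,4) (3,5) (4,1) (4,2) (4,5) (5,1) (5,2) (5,5)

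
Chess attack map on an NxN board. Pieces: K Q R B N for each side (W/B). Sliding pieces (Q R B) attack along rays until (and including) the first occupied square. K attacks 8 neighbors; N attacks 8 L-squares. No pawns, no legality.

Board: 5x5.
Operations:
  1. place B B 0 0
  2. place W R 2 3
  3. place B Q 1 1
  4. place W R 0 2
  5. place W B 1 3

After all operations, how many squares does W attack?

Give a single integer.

Op 1: place BB@(0,0)
Op 2: place WR@(2,3)
Op 3: place BQ@(1,1)
Op 4: place WR@(0,2)
Op 5: place WB@(1,3)
Per-piece attacks for W:
  WR@(0,2): attacks (0,3) (0,4) (0,1) (0,0) (1,2) (2,2) (3,2) (4,2) [ray(0,-1) blocked at (0,0)]
  WB@(1,3): attacks (2,4) (2,2) (3,1) (4,0) (0,4) (0,2) [ray(-1,-1) blocked at (0,2)]
  WR@(2,3): attacks (2,4) (2,2) (2,1) (2,0) (3,3) (4,3) (1,3) [ray(-1,0) blocked at (1,3)]
Union (17 distinct): (0,0) (0,1) (0,2) (0,3) (0,4) (1,2) (1,3) (2,0) (2,1) (2,2) (2,4) (3,1) (3,2) (3,3) (4,0) (4,2) (4,3)

Answer: 17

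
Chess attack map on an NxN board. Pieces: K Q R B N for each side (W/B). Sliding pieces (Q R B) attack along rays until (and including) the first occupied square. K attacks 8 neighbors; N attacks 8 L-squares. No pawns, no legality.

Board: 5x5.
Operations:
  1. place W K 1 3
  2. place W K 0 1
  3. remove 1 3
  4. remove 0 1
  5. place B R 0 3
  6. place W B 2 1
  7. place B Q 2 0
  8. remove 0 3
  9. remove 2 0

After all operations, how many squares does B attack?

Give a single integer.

Op 1: place WK@(1,3)
Op 2: place WK@(0,1)
Op 3: remove (1,3)
Op 4: remove (0,1)
Op 5: place BR@(0,3)
Op 6: place WB@(2,1)
Op 7: place BQ@(2,0)
Op 8: remove (0,3)
Op 9: remove (2,0)
Per-piece attacks for B:
Union (0 distinct): (none)

Answer: 0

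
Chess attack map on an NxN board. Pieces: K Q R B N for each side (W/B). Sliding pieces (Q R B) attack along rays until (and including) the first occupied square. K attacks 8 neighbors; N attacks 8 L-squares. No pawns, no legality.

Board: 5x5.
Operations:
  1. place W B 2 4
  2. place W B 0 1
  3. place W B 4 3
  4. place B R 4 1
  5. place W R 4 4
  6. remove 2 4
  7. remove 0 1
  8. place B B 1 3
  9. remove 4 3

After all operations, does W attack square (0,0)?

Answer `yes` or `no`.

Op 1: place WB@(2,4)
Op 2: place WB@(0,1)
Op 3: place WB@(4,3)
Op 4: place BR@(4,1)
Op 5: place WR@(4,4)
Op 6: remove (2,4)
Op 7: remove (0,1)
Op 8: place BB@(1,3)
Op 9: remove (4,3)
Per-piece attacks for W:
  WR@(4,4): attacks (4,3) (4,2) (4,1) (3,4) (2,4) (1,4) (0,4) [ray(0,-1) blocked at (4,1)]
W attacks (0,0): no

Answer: no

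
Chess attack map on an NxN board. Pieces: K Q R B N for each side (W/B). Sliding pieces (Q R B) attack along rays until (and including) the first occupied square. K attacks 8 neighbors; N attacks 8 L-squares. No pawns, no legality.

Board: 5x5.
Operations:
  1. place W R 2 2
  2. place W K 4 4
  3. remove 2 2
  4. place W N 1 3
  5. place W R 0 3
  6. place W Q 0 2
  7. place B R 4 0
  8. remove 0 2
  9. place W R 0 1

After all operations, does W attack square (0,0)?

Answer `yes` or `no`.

Op 1: place WR@(2,2)
Op 2: place WK@(4,4)
Op 3: remove (2,2)
Op 4: place WN@(1,3)
Op 5: place WR@(0,3)
Op 6: place WQ@(0,2)
Op 7: place BR@(4,0)
Op 8: remove (0,2)
Op 9: place WR@(0,1)
Per-piece attacks for W:
  WR@(0,1): attacks (0,2) (0,3) (0,0) (1,1) (2,1) (3,1) (4,1) [ray(0,1) blocked at (0,3)]
  WR@(0,3): attacks (0,4) (0,2) (0,1) (1,3) [ray(0,-1) blocked at (0,1); ray(1,0) blocked at (1,3)]
  WN@(1,3): attacks (3,4) (2,1) (3,2) (0,1)
  WK@(4,4): attacks (4,3) (3,4) (3,3)
W attacks (0,0): yes

Answer: yes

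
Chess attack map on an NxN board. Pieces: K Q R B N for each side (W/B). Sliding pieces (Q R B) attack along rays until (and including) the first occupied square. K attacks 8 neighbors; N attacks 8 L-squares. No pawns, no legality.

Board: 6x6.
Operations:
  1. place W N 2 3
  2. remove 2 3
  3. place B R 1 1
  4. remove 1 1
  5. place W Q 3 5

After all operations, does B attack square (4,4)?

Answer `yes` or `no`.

Op 1: place WN@(2,3)
Op 2: remove (2,3)
Op 3: place BR@(1,1)
Op 4: remove (1,1)
Op 5: place WQ@(3,5)
Per-piece attacks for B:
B attacks (4,4): no

Answer: no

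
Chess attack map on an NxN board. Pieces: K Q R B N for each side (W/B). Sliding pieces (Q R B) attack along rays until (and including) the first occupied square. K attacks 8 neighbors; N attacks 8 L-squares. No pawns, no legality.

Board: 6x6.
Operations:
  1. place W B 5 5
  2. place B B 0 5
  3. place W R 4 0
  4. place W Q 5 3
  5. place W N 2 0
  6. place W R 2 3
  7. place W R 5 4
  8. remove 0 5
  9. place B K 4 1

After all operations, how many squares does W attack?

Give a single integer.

Answer: 30

Derivation:
Op 1: place WB@(5,5)
Op 2: place BB@(0,5)
Op 3: place WR@(4,0)
Op 4: place WQ@(5,3)
Op 5: place WN@(2,0)
Op 6: place WR@(2,3)
Op 7: place WR@(5,4)
Op 8: remove (0,5)
Op 9: place BK@(4,1)
Per-piece attacks for W:
  WN@(2,0): attacks (3,2) (4,1) (1,2) (0,1)
  WR@(2,3): attacks (2,4) (2,5) (2,2) (2,1) (2,0) (3,3) (4,3) (5,3) (1,3) (0,3) [ray(0,-1) blocked at (2,0); ray(1,0) blocked at (5,3)]
  WR@(4,0): attacks (4,1) (5,0) (3,0) (2,0) [ray(0,1) blocked at (4,1); ray(-1,0) blocked at (2,0)]
  WQ@(5,3): attacks (5,4) (5,2) (5,1) (5,0) (4,3) (3,3) (2,3) (4,4) (3,5) (4,2) (3,1) (2,0) [ray(0,1) blocked at (5,4); ray(-1,0) blocked at (2,3); ray(-1,-1) blocked at (2,0)]
  WR@(5,4): attacks (5,5) (5,3) (4,4) (3,4) (2,4) (1,4) (0,4) [ray(0,1) blocked at (5,5); ray(0,-1) blocked at (5,3)]
  WB@(5,5): attacks (4,4) (3,3) (2,2) (1,1) (0,0)
Union (30 distinct): (0,0) (0,1) (0,3) (0,4) (1,1) (1,2) (1,3) (1,4) (2,0) (2,1) (2,2) (2,3) (2,4) (2,5) (3,0) (3,1) (3,2) (3,3) (3,4) (3,5) (4,1) (4,2) (4,3) (4,4) (5,0) (5,1) (5,2) (5,3) (5,4) (5,5)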